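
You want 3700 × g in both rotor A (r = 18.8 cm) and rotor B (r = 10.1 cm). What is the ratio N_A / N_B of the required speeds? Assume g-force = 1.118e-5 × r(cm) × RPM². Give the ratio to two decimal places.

At fixed RCF, N ∝ 1/√r, so N_A/N_B = √(r_B/r_A) = √(10.1/18.8) = √0.537234 = 0.7330.

0.73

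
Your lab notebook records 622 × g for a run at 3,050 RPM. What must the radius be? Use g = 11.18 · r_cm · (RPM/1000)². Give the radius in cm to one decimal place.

≈ 6.0 cm

622 = 11.18 × r × (3.05)²
r = 622 / (11.18 × 9.3025) = 622 / 104.0019 ≈ 5.981 cm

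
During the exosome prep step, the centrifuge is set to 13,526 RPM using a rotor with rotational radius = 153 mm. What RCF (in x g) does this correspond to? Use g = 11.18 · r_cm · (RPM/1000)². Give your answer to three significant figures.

RCF ≈ 31300 x g

r = 153 mm = 15.3 cm
RCF = 11.18 × 15.3 × (13.526)² = 11.18 × 15.3 × 182.952676 ≈ 31,294.8 × g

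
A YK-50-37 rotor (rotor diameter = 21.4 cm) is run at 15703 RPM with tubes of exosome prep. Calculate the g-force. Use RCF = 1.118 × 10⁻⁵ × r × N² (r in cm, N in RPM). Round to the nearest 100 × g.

29500 ×g

r = 21.4 / 2 = 10.7 cm
RCF = 1.118 × 10⁻⁵ × 10.7 × (15703)² = 1.118 × 10⁻⁵ × 10.7 × 246,584,209 ≈ 29,497.9 × g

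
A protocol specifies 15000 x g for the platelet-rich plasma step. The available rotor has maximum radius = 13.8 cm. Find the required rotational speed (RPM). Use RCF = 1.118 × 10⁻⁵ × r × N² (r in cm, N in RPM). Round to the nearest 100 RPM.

15,000 = 1.118 × 10⁻⁵ × 13.8 × N²
N² = 15,000 / (15.4284 × 10⁻⁵) = 97,223,302
N ≈ √97,223,302 ≈ 9,860.2

≈ 9900 RPM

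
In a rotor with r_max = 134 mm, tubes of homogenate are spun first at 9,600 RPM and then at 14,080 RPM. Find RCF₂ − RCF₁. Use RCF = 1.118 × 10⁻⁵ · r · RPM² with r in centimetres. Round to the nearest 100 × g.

15900 x g

r = 134 mm = 13.4 cm
RCF₁ = 1.118 × 10⁻⁵ × 13.4 × (9600)² = 1.118 × 10⁻⁵ × 13.4 × 92,160,000 ≈ 13,806.7 × g
RCF₂ = 1.118 × 10⁻⁵ × 13.4 × (14080)² = 1.118 × 10⁻⁵ × 13.4 × 198,246,400 ≈ 29,699.7 × g
Increase = 29,699.7 − 13,806.7 = 15,893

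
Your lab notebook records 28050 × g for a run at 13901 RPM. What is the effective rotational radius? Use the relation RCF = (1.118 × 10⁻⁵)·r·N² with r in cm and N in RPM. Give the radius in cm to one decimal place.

≈ 13.0 cm

RCF = 1.118 × 10⁻⁵ × r × N²
28050 = 1.118 × 10⁻⁵ × r × (13901)²
r = 28050 / (1.118 × 10⁻⁵ × 193,237,801) = 28050 / 2160.399 ≈ 12.984 cm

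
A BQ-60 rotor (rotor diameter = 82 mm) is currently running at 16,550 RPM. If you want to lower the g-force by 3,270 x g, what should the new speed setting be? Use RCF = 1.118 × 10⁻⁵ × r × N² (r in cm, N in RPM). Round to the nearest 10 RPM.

r = 82 mm / 2 = 41 mm = 4.1 cm
Current RCF = 1.118 × 10⁻⁵ × 4.1 × (16550)² = 1.118 × 10⁻⁵ × 4.1 × 273,902,500 ≈ 12,555.1 × g
Target RCF = 12,555.1 − 3,270 = 9,285.1 × g
N² = 9,285.1 / (4.5838 × 10⁻⁵) = 202,563,375
N ≈ √202,563,375 ≈ 14,232.5

≈ 14230 RPM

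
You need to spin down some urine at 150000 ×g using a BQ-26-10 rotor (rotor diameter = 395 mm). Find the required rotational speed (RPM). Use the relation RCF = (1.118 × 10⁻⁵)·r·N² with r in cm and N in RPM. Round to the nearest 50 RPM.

N ≈ 26050 RPM

r = 395 mm / 2 = 197.5 mm = 19.75 cm
RCF = 1.118 × 10⁻⁵ × r × N²
150,000 = 1.118 × 10⁻⁵ × 19.75 × N²
N² = 150,000 / (22.0805 × 10⁻⁵) = 679,332,443
N ≈ √679,332,443 ≈ 26,064.0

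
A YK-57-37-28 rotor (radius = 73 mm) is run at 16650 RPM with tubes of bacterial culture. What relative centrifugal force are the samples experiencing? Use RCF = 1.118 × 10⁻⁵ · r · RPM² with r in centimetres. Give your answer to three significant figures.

22600 g

r = 73 mm = 7.3 cm
RCF = 1.118 × 10⁻⁵ × 7.3 × (16650)² = 1.118 × 10⁻⁵ × 7.3 × 277,222,500 ≈ 22,625.2 × g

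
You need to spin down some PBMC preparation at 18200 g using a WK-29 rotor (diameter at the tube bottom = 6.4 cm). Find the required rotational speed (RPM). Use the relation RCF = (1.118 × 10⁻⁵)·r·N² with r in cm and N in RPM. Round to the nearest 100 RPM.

r = 6.4 / 2 = 3.2 cm
RCF = 1.118 × 10⁻⁵ × r × N²
18,200 = 1.118 × 10⁻⁵ × 3.2 × N²
N² = 18,200 / (3.5776 × 10⁻⁵) = 508,720,930
N ≈ √508,720,930 ≈ 22,554.8

N ≈ 22600 RPM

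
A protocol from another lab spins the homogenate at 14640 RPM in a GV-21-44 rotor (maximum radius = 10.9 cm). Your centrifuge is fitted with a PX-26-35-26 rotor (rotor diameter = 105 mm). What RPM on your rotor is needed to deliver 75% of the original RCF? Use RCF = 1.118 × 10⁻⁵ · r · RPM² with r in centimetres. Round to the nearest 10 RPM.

18270 RPM

RCF_original = 1.118 × 10⁻⁵ × 10.9 × (14640)² = 1.118 × 10⁻⁵ × 10.9 × 214,329,600 ≈ 26,118.6 × g
Target RCF = 0.75 × 26,118.6 ≈ 19,588.9 × g
Your rotor: r = 105 mm / 2 = 52.5 mm = 5.25 cm
19,588.9 = 1.118 × 10⁻⁵ × 5.25 × N²
N² = 19,588.9 / (5.8695 × 10⁻⁵) = 333,740,523
N ≈ √333,740,523 ≈ 18,268.6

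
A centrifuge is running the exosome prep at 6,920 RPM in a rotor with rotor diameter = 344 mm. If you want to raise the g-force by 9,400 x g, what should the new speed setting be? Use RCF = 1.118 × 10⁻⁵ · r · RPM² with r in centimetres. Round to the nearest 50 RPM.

r = 344 mm / 2 = 172 mm = 17.2 cm
Current RCF = 1.118 × 10⁻⁵ × 17.2 × (6920)² = 1.118 × 10⁻⁵ × 17.2 × 47,886,400 ≈ 9,208.4 × g
Target RCF = 9,208.4 + 9,400 = 18,608.4 × g
N² = 18,608.4 / (19.2296 × 10⁻⁵) = 96,769,564
N ≈ √96,769,564 ≈ 9,837.2

9850 RPM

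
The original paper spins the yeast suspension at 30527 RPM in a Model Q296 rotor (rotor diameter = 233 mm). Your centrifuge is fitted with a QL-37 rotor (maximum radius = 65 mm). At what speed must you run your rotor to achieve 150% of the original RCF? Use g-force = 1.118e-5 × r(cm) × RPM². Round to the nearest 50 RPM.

Original rotor: r = 233 mm / 2 = 116.5 mm = 11.65 cm
RCF_original = 1.118 × 10⁻⁵ × 11.65 × (30527)² = 1.118 × 10⁻⁵ × 11.65 × 931,897,729 ≈ 121,376.9 × g
Target RCF = 1.5 × 121,376.9 ≈ 182,065.3 × g
Your rotor: r = 65 mm = 6.5 cm
182,065.3 = 1.118 × 10⁻⁵ × 6.5 × N²
N² = 182,065.3 / (7.267 × 10⁻⁵) = 2,505,370,855
N ≈ √2,505,370,855 ≈ 50,053.7

50050 RPM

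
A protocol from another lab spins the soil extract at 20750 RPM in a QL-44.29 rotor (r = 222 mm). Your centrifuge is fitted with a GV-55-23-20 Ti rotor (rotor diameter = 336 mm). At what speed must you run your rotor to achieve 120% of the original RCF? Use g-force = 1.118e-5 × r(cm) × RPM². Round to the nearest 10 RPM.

26130 RPM

Original rotor: r = 222 mm = 22.2 cm
RCF_original = 1.118 × 10⁻⁵ × 22.2 × (20750)² = 1.118 × 10⁻⁵ × 22.2 × 430,562,500 ≈ 106,863.9 × g
Target RCF = 1.2 × 106,863.9 ≈ 128,236.7 × g
Your rotor: r = 336 mm / 2 = 168 mm = 16.8 cm
128,236.7 = 1.118 × 10⁻⁵ × 16.8 × N²
N² = 128,236.7 / (18.7824 × 10⁻⁵) = 682,749,276
N ≈ √682,749,276 ≈ 26,129.5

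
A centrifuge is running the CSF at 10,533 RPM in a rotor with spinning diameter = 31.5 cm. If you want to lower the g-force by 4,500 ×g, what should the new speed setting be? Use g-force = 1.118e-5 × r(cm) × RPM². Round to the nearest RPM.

r = 31.5 / 2 = 15.75 cm
Current RCF = 1.118 × 10⁻⁵ × 15.75 × (10533)² = 1.118 × 10⁻⁵ × 15.75 × 110,944,089 ≈ 19,535.6 × g
Target RCF = 19,535.6 − 4,500 = 15,035.6 × g
N² = 15,035.6 / (17.6085 × 10⁻⁵) = 85,388,307
N ≈ √85,388,307 ≈ 9,240.6

N₂ ≈ 9241 RPM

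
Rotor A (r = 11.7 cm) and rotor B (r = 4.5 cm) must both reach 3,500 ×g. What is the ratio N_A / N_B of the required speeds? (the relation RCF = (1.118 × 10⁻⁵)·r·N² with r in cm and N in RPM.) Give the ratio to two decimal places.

At fixed RCF, N ∝ 1/√r, so N_A/N_B = √(r_B/r_A) = √(4.5/11.7) = √0.384615 = 0.6202.

0.62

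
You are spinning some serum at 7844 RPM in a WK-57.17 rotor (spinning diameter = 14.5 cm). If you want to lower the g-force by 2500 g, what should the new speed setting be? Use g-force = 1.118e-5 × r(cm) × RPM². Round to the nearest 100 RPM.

5500 RPM

r = 14.5 / 2 = 7.25 cm
Current RCF = 1.118 × 10⁻⁵ × 7.25 × (7844)² = 1.118 × 10⁻⁵ × 7.25 × 61,528,336 ≈ 4,987.2 × g
Target RCF = 4,987.2 − 2,500 = 2,487.2 × g
N² = 2,487.2 / (8.1055 × 10⁻⁵) = 30,685,337
N ≈ √30,685,337 ≈ 5,539.4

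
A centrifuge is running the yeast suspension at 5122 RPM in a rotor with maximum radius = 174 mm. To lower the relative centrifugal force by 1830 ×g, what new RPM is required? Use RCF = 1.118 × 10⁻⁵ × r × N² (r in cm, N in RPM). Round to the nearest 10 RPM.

r = 174 mm = 17.4 cm
Current RCF = 1.118 × 10⁻⁵ × 17.4 × (5122)² = 1.118 × 10⁻⁵ × 17.4 × 26,234,884 ≈ 5,103.5 × g
Target RCF = 5,103.5 − 1,830 = 3,273.5 × g
N² = 3,273.5 / (19.4532 × 10⁻⁵) = 16,827,566
N ≈ √16,827,566 ≈ 4,102.1

N₂ ≈ 4100 RPM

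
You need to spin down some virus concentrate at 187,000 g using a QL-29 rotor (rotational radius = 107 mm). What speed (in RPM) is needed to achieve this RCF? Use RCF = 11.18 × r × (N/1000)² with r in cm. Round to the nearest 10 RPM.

39540 RPM

r = 107 mm = 10.7 cm
RCF = 11.18 × r × (N/1000)²
187,000 = 11.18 × 10.7 × (N/1000)²
(N/1000)² = 187,000 / 119.626 = 1563.205
N = 1000 × √1563.205 ≈ 39,537.4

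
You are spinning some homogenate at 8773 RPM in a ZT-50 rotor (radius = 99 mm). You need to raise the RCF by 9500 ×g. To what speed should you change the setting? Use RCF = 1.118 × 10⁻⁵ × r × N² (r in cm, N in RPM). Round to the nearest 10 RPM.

12760 RPM

r = 99 mm = 9.9 cm
Current RCF = 1.118 × 10⁻⁵ × 9.9 × (8773)² = 1.118 × 10⁻⁵ × 9.9 × 76,965,529 ≈ 8,518.7 × g
Target RCF = 8,518.7 + 9,500 = 18,018.7 × g
N² = 18,018.7 / (11.0682 × 10⁻⁵) = 162,797,022
N ≈ √162,797,022 ≈ 12,759.2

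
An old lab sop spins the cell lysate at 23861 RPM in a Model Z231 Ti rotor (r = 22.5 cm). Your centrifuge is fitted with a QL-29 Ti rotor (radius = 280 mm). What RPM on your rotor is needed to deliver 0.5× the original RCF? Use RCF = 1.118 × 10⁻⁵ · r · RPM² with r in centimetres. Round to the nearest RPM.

≈ 15125 RPM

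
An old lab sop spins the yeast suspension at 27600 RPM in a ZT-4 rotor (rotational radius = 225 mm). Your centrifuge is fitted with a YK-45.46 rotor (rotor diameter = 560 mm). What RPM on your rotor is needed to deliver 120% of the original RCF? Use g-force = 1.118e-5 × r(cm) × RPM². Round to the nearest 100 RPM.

Original rotor: r = 225 mm = 22.5 cm
RCF_original = 1.118 × 10⁻⁵ × 22.5 × (27600)² = 1.118 × 10⁻⁵ × 22.5 × 761,760,000 ≈ 191,620.7 × g
Target RCF = 1.2 × 191,620.7 ≈ 229,944.8 × g
Your rotor: r = 560 mm / 2 = 280 mm = 28 cm
229,944.8 = 1.118 × 10⁻⁵ × 28 × N²
N² = 229,944.8 / (31.304 × 10⁻⁵) = 734,554,051
N ≈ √734,554,051 ≈ 27,102.7

≈ 27100 RPM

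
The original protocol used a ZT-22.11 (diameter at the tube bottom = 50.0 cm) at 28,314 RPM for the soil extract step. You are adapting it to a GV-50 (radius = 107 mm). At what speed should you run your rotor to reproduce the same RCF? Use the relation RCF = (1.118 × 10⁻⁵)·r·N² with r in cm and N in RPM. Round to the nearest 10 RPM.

≈ 43280 RPM

Original rotor: r = 50.0 / 2 = 25 cm
RCF = 1.118 × 10⁻⁵ × r × N²
RCF_original = 1.118 × 10⁻⁵ × 25 × (28314)² = 1.118 × 10⁻⁵ × 25 × 801,682,596 ≈ 224,070.3 × g
Your rotor: r = 107 mm = 10.7 cm
224,070.3 = 1.118 × 10⁻⁵ × 10.7 × N²
N² = 224,070.3 / (11.9626 × 10⁻⁵) = 1,873,090,298
N ≈ √1,873,090,298 ≈ 43,279.2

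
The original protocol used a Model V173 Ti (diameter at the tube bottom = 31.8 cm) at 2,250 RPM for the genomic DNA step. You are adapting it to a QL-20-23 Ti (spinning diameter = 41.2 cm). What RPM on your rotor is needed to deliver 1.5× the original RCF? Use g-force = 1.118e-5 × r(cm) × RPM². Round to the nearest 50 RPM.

Original rotor: r = 31.8 / 2 = 15.9 cm
RCF_original = 1.118 × 10⁻⁵ × 15.9 × (2250)² = 1.118 × 10⁻⁵ × 15.9 × 5,062,500 ≈ 899.9 × g
Target RCF = 1.5 × 899.9 ≈ 1,349.8 × g
Your rotor: r = 41.2 / 2 = 20.6 cm
1,349.8 = 1.118 × 10⁻⁵ × 20.6 × N²
N² = 1,349.8 / (23.0308 × 10⁻⁵) = 5,860,847
N ≈ √5,860,847 ≈ 2,420.9

2400 RPM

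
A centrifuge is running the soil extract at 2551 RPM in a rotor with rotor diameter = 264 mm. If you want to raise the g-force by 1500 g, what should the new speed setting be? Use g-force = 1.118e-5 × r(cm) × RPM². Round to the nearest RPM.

N₂ ≈ 4083 RPM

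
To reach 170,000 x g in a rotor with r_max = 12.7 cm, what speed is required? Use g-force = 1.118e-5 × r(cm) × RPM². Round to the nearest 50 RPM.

34600 RPM

RCF = 1.118 × 10⁻⁵ × r × N²
170,000 = 1.118 × 10⁻⁵ × 12.7 × N²
N² = 170,000 / (14.1986 × 10⁻⁵) = 1,197,301,142
N ≈ √1,197,301,142 ≈ 34,602.0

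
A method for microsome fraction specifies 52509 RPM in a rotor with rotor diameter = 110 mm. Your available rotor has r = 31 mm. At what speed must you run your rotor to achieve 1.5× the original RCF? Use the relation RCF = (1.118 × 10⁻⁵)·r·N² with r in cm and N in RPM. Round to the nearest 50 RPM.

Original rotor: r = 110 mm / 2 = 55 mm = 5.5 cm
RCF_original = 1.118 × 10⁻⁵ × 5.5 × (52509)² = 1.118 × 10⁻⁵ × 5.5 × 2,757,195,081 ≈ 169,539.9 × g
Target RCF = 1.5 × 169,539.9 ≈ 254,309.8 × g
Your rotor: r = 31 mm = 3.1 cm
254,309.8 = 1.118 × 10⁻⁵ × 3.1 × N²
N² = 254,309.8 / (3.4658 × 10⁻⁵) = 7,337,694,039
N ≈ √7,337,694,039 ≈ 85,660.3

≈ 85650 RPM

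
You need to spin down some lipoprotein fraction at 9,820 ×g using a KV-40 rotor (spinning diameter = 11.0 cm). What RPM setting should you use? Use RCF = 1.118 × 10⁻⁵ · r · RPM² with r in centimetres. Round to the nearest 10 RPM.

r = 11.0 / 2 = 5.5 cm
9,820 = 1.118 × 10⁻⁵ × 5.5 × N²
N² = 9,820 / (6.149 × 10⁻⁵) = 159,700,764
N ≈ √159,700,764 ≈ 12,637.3

N ≈ 12640 RPM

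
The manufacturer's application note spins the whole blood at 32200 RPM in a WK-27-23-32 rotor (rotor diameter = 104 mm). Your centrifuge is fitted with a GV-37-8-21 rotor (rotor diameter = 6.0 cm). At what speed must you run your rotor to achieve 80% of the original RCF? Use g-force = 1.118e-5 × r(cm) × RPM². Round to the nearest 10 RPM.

Original rotor: r = 104 mm / 2 = 52 mm = 5.2 cm
RCF_original = 1.118 × 10⁻⁵ × 5.2 × (32200)² = 1.118 × 10⁻⁵ × 5.2 × 1,036,840,000 ≈ 60,277.7 × g
Target RCF = 0.8 × 60,277.7 ≈ 48,222.2 × g
Your rotor: r = 6.0 / 2 = 3 cm
48,222.2 = 1.118 × 10⁻⁵ × 3 × N²
N² = 48,222.2 / (3.354 × 10⁻⁵) = 1,437,751,938
N ≈ √1,437,751,938 ≈ 37,917.7

37920 RPM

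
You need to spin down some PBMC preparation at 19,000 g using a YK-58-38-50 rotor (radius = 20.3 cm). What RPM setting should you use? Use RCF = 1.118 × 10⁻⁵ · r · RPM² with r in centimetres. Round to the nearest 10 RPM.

19,000 = 1.118 × 10⁻⁵ × 20.3 × N²
N² = 19,000 / (22.6954 × 10⁻⁵) = 83,717,405
N ≈ √83,717,405 ≈ 9,149.7

≈ 9150 RPM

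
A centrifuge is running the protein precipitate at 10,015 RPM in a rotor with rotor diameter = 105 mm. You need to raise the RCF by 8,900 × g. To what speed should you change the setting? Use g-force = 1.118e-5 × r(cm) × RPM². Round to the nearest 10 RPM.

r = 105 mm / 2 = 52.5 mm = 5.25 cm
Current RCF = 1.118 × 10⁻⁵ × 5.25 × (10015)² = 1.118 × 10⁻⁵ × 5.25 × 100,300,225 ≈ 5,887.1 × g
Target RCF = 5,887.1 + 8,900 = 14,787.1 × g
N² = 14,787.1 / (5.8695 × 10⁻⁵) = 251,931,170
N ≈ √251,931,170 ≈ 15,872.3

≈ 15870 RPM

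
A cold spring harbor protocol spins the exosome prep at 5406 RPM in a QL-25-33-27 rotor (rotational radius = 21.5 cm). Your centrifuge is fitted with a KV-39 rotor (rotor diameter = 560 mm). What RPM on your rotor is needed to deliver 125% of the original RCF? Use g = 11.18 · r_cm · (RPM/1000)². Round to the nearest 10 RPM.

RCF_original = 11.18 × 21.5 × (5.406)² = 11.18 × 21.5 × 29.224836 ≈ 7,024.8 × g
Target RCF = 1.25 × 7,024.8 ≈ 8,781 × g
Your rotor: r = 560 mm / 2 = 280 mm = 28 cm
8,781 = 11.18 × 28 × (N/1000)²
(N/1000)² = 8,781 / 313.04 = 28.05073
N = 1000 × √28.05073 ≈ 5,296.3

≈ 5300 RPM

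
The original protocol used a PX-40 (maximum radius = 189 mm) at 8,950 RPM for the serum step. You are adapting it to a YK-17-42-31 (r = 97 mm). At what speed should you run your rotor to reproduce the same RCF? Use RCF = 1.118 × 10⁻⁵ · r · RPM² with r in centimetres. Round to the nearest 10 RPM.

12490 RPM

Original rotor: r = 189 mm = 18.9 cm
RCF = 1.118 × 10⁻⁵ × r × N²
RCF_original = 1.118 × 10⁻⁵ × 18.9 × (8950)² = 1.118 × 10⁻⁵ × 18.9 × 80,102,500 ≈ 16,925.8 × g
Your rotor: r = 97 mm = 9.7 cm
16,925.8 = 1.118 × 10⁻⁵ × 9.7 × N²
N² = 16,925.8 / (10.8446 × 10⁻⁵) = 156,075,835
N ≈ √156,075,835 ≈ 12,493.0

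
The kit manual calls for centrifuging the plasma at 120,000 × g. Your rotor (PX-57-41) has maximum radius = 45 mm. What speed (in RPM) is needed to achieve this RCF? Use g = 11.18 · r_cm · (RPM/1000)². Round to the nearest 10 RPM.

r = 45 mm = 4.5 cm
RCF = 11.18 × r × (N/1000)²
120,000 = 11.18 × 4.5 × (N/1000)²
(N/1000)² = 120,000 / 50.31 = 2385.212
N = 1000 × √2385.212 ≈ 48,838.6

48840 RPM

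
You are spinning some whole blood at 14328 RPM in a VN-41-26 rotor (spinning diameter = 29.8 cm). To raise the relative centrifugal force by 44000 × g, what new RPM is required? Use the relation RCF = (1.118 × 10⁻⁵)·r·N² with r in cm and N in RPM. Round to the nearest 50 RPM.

≈ 21650 RPM

r = 29.8 / 2 = 14.9 cm
Current RCF = 1.118 × 10⁻⁵ × 14.9 × (14328)² = 1.118 × 10⁻⁵ × 14.9 × 205,291,584 ≈ 34,197.9 × g
Target RCF = 34,197.9 + 44,000 = 78,197.9 × g
N² = 78,197.9 / (16.6582 × 10⁻⁵) = 469,425,868
N ≈ √469,425,868 ≈ 21,666.2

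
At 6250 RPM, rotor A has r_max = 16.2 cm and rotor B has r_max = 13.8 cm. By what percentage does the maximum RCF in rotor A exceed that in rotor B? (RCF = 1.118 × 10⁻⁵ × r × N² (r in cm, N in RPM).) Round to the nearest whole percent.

17%

At equal RPM, RCF scales linearly with r: ratio = 16.2 / 13.8 = 1.1739.
So rotor A delivers 17.4% more g-force.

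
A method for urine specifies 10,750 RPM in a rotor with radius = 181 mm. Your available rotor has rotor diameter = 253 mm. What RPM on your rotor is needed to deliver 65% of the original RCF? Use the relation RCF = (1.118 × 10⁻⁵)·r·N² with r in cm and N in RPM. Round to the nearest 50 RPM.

Original rotor: r = 181 mm = 18.1 cm
RCF_original = 1.118 × 10⁻⁵ × 18.1 × (10750)² = 1.118 × 10⁻⁵ × 18.1 × 115,562,500 ≈ 23,385 × g
Target RCF = 0.65 × 23,385 ≈ 15,200.2 × g
Your rotor: r = 253 mm / 2 = 126.5 mm = 12.65 cm
15,200.2 = 1.118 × 10⁻⁵ × 12.65 × N²
N² = 15,200.2 / (14.1427 × 10⁻⁵) = 107,477,356
N ≈ √107,477,356 ≈ 10,367.1

10350 RPM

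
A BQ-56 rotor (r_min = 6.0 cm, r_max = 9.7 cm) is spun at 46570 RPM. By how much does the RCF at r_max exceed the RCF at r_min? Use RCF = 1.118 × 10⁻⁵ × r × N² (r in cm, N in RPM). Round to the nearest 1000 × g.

90000 × g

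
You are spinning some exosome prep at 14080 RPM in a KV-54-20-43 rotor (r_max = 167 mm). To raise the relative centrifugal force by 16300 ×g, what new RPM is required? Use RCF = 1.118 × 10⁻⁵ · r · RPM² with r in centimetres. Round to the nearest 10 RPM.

N₂ ≈ 16900 RPM

r = 167 mm = 16.7 cm
Current RCF = 1.118 × 10⁻⁵ × 16.7 × (14080)² = 1.118 × 10⁻⁵ × 16.7 × 198,246,400 ≈ 37,013.8 × g
Target RCF = 37,013.8 + 16,300 = 53,313.8 × g
N² = 53,313.8 / (18.6706 × 10⁻⁵) = 285,549,474
N ≈ √285,549,474 ≈ 16,898.2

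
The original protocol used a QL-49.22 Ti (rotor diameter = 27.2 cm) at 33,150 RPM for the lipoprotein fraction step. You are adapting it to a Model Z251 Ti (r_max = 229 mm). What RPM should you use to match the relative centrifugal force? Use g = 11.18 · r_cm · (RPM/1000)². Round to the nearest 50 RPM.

Original rotor: r = 27.2 / 2 = 13.6 cm
RCF_original = 11.18 × 13.6 × (33.15)² = 11.18 × 13.6 × 1,098.9225 ≈ 167,089 × g
Your rotor: r = 229 mm = 22.9 cm
167,089 = 11.18 × 22.9 × (N/1000)²
(N/1000)² = 167,089 / 256.022 = 652.6353
N = 1000 × √652.6353 ≈ 25,546.7

25550 RPM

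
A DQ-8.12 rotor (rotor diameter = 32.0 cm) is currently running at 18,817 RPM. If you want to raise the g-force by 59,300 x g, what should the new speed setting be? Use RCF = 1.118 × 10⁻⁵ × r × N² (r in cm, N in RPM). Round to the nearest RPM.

r = 32.0 / 2 = 16 cm
Current RCF = 1.118 × 10⁻⁵ × 16 × (18817)² = 1.118 × 10⁻⁵ × 16 × 354,079,489 ≈ 63,337.7 × g
Target RCF = 63,337.7 + 59,300 = 122,637.7 × g
N² = 122,637.7 / (17.888 × 10⁻⁵) = 685,586,427
N ≈ √685,586,427 ≈ 26,183.7

26184 RPM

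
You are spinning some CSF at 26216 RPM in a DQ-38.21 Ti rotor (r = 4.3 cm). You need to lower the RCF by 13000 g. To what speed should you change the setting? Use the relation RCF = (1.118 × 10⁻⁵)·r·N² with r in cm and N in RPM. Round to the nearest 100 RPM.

20400 RPM

Current RCF = 1.118 × 10⁻⁵ × 4.3 × (26216)² = 1.118 × 10⁻⁵ × 4.3 × 687,278,656 ≈ 33,040.2 × g
Target RCF = 33,040.2 − 13,000 = 20,040.2 × g
N² = 20,040.2 / (4.8074 × 10⁻⁵) = 416,861,505
N ≈ √416,861,505 ≈ 20,417.2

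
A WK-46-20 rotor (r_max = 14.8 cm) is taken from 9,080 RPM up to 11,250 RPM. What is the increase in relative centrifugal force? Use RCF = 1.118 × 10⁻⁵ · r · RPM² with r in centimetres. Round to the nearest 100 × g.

RCF₁ = 1.118 × 10⁻⁵ × 14.8 × (9080)² = 1.118 × 10⁻⁵ × 14.8 × 82,446,400 ≈ 13,641.9 × g
RCF₂ = 1.118 × 10⁻⁵ × 14.8 × (11250)² = 1.118 × 10⁻⁵ × 14.8 × 126,562,500 ≈ 20,941.5 × g
Increase = 20,941.5 − 13,641.9 = 7,299.6

7300 x g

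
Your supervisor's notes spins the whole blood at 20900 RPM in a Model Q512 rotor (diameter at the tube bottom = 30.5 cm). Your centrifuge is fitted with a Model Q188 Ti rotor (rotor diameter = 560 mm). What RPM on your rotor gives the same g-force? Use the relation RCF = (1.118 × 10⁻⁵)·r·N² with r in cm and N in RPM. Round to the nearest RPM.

≈ 15424 RPM

Original rotor: r = 30.5 / 2 = 15.25 cm
RCF_original = 1.118 × 10⁻⁵ × 15.25 × (20900)² = 1.118 × 10⁻⁵ × 15.25 × 436,810,000 ≈ 74,473.9 × g
Your rotor: r = 560 mm / 2 = 280 mm = 28 cm
74,473.9 = 1.118 × 10⁻⁵ × 28 × N²
N² = 74,473.9 / (31.304 × 10⁻⁵) = 237,905,380
N ≈ √237,905,380 ≈ 15,424.2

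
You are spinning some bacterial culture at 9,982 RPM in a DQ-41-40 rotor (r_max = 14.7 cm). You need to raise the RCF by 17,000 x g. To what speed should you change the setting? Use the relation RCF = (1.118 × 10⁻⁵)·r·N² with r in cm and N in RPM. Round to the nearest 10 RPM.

Current RCF = 1.118 × 10⁻⁵ × 14.7 × (9982)² = 1.118 × 10⁻⁵ × 14.7 × 99,640,324 ≈ 16,375.5 × g
Target RCF = 16,375.5 + 17,000 = 33,375.5 × g
N² = 33,375.5 / (16.4346 × 10⁻⁵) = 203,080,696
N ≈ √203,080,696 ≈ 14,250.6

14250 RPM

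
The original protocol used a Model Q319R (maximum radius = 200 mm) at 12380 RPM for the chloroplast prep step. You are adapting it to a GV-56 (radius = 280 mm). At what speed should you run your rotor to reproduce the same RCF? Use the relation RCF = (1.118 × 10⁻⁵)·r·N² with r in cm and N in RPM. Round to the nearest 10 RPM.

Original rotor: r = 200 mm = 20.0 cm
RCF = 1.118 × 10⁻⁵ × r × N²
RCF_original = 1.118 × 10⁻⁵ × 20 × (12380)² = 1.118 × 10⁻⁵ × 20 × 153,264,400 ≈ 34,269.9 × g
Your rotor: r = 280 mm = 28.0 cm
34,269.9 = 1.118 × 10⁻⁵ × 28 × N²
N² = 34,269.9 / (31.304 × 10⁻⁵) = 109,474,508
N ≈ √109,474,508 ≈ 10,463.0

10460 RPM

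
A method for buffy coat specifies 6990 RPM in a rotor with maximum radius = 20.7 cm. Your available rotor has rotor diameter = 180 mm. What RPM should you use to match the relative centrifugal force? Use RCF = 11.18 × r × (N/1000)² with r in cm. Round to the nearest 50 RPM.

RCF_original = 11.18 × 20.7 × (6.99)² = 11.18 × 20.7 × 48.8601 ≈ 11,307.5 × g
Your rotor: r = 180 mm / 2 = 90 mm = 9 cm
11,307.5 = 11.18 × 9 × (N/1000)²
(N/1000)² = 11,307.5 / 100.62 = 112.3783
N = 1000 × √112.3783 ≈ 10,600.9

≈ 10600 RPM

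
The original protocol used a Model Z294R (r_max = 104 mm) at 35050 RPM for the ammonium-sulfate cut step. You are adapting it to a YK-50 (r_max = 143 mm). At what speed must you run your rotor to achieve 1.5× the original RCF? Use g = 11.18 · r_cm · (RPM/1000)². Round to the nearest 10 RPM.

Original rotor: r = 104 mm = 10.4 cm
RCF = 11.18 × r × (N/1000)²
RCF_original = 11.18 × 10.4 × (35.05)² = 11.18 × 10.4 × 1,228.5025 ≈ 142,840.4 × g
Target RCF = 1.5 × 142,840.4 ≈ 214,260.6 × g
Your rotor: r = 143 mm = 14.3 cm
214,260.6 = 11.18 × 14.3 × (N/1000)²
(N/1000)² = 214,260.6 / 159.874 = 1340.184
N = 1000 × √1340.184 ≈ 36,608.5

≈ 36610 RPM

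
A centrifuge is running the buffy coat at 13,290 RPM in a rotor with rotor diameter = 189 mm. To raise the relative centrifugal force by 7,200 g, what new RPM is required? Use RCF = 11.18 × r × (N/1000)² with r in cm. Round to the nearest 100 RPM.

r = 189 mm / 2 = 94.5 mm = 9.45 cm
Current RCF = 11.18 × 9.45 × (13.29)² = 11.18 × 9.45 × 176.6241 ≈ 18,660.5 × g
Target RCF = 18,660.5 + 7,200 = 25,860.5 × g
(N/1000)² = 25,860.5 / 105.651 = 244.7729
N = 1000 × √244.7729 ≈ 15,645.2

N₂ ≈ 15600 RPM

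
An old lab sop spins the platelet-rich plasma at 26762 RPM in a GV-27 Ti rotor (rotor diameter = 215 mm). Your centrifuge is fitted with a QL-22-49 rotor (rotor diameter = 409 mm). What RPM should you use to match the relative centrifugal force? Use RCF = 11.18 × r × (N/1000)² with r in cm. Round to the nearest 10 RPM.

Original rotor: r = 215 mm / 2 = 107.5 mm = 10.75 cm
RCF = 11.18 × r × (N/1000)²
RCF_original = 11.18 × 10.75 × (26.762)² = 11.18 × 10.75 × 716.204644 ≈ 86,077.1 × g
Your rotor: r = 409 mm / 2 = 204.5 mm = 20.45 cm
86,077.1 = 11.18 × 20.45 × (N/1000)²
(N/1000)² = 86,077.1 / 228.631 = 376.4892
N = 1000 × √376.4892 ≈ 19,403.3

19400 RPM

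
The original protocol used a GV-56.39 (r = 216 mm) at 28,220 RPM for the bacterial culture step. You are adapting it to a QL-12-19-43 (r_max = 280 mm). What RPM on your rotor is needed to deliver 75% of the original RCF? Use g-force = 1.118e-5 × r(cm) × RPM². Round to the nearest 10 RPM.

Original rotor: r = 216 mm = 21.6 cm
RCF = 1.118 × 10⁻⁵ × r × N²
RCF_original = 1.118 × 10⁻⁵ × 21.6 × (28220)² = 1.118 × 10⁻⁵ × 21.6 × 796,368,400 ≈ 192,313.4 × g
Target RCF = 0.75 × 192,313.4 ≈ 144,235 × g
Your rotor: r = 280 mm = 28.0 cm
144,235 = 1.118 × 10⁻⁵ × 28 × N²
N² = 144,235 / (31.304 × 10⁻⁵) = 460,755,814
N ≈ √460,755,814 ≈ 21,465.2

≈ 21470 RPM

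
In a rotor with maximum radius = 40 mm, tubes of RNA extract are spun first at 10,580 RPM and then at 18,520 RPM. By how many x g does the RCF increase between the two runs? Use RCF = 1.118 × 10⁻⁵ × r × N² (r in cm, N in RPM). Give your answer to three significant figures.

10300 x g

r = 40 mm = 4.0 cm
RCF₁ = 1.118 × 10⁻⁵ × 4 × (10580)² = 1.118 × 10⁻⁵ × 4 × 111,936,400 ≈ 5,005.8 × g
RCF₂ = 1.118 × 10⁻⁵ × 4 × (18520)² = 1.118 × 10⁻⁵ × 4 × 342,990,400 ≈ 15,338.5 × g
Increase = 15,338.5 − 5,005.8 = 10,332.7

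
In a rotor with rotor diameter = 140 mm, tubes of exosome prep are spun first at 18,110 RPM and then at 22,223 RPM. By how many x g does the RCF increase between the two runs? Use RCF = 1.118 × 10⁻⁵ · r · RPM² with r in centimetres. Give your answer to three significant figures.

≈ 13000 x g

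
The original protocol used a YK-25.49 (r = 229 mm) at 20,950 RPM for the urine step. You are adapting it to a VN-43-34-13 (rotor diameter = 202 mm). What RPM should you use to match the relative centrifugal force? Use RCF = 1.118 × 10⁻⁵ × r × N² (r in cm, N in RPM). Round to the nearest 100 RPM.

31500 RPM

Original rotor: r = 229 mm = 22.9 cm
RCF = 1.118 × 10⁻⁵ × r × N²
RCF_original = 1.118 × 10⁻⁵ × 22.9 × (20950)² = 1.118 × 10⁻⁵ × 22.9 × 438,902,500 ≈ 112,368.7 × g
Your rotor: r = 202 mm / 2 = 101 mm = 10.1 cm
112,368.7 = 1.118 × 10⁻⁵ × 10.1 × N²
N² = 112,368.7 / (11.2918 × 10⁻⁵) = 995,135,408
N ≈ √995,135,408 ≈ 31,545.8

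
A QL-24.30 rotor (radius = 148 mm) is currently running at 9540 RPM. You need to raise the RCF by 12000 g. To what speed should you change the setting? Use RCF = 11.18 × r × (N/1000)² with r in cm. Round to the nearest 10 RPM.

r = 148 mm = 14.8 cm
Current RCF = 11.18 × 14.8 × (9.54)² = 11.18 × 14.8 × 91.0116 ≈ 15,059.1 × g
Target RCF = 15,059.1 + 12,000 = 27,059.1 × g
(N/1000)² = 27,059.1 / 165.464 = 163.5347
N = 1000 × √163.5347 ≈ 12,788.1

12790 RPM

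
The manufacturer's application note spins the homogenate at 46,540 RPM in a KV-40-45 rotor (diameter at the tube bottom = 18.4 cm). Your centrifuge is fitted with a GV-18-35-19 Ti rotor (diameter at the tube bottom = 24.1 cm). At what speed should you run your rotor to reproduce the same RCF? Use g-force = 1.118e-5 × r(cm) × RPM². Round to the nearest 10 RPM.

40670 RPM

Original rotor: r = 18.4 / 2 = 9.2 cm
RCF_original = 1.118 × 10⁻⁵ × 9.2 × (46540)² = 1.118 × 10⁻⁵ × 9.2 × 2,165,971,600 ≈ 222,783.2 × g
Your rotor: r = 24.1 / 2 = 12.05 cm
222,783.2 = 1.118 × 10⁻⁵ × 12.05 × N²
N² = 222,783.2 / (13.4719 × 10⁻⁵) = 1,653,688,047
N ≈ √1,653,688,047 ≈ 40,665.6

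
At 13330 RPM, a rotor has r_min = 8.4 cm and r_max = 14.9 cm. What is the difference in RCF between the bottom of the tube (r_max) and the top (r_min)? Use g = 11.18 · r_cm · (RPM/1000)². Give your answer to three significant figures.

RCF_max = 11.18 × 14.9 × (13.33)² = 11.18 × 14.9 × 177.6889 ≈ 29,599.8 × g
RCF_min = 11.18 × 8.4 × (13.33)² = 11.18 × 8.4 × 177.6889 ≈ 16,687.1 × g
ΔRCF = 29,599.8 − 16,687.1 = 12,912.7

≈ 12900 x g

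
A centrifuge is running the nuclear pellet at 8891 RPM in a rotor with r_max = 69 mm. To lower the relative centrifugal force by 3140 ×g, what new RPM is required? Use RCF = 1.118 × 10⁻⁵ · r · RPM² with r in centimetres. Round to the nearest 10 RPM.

r = 69 mm = 6.9 cm
Current RCF = 1.118 × 10⁻⁵ × 6.9 × (8891)² = 1.118 × 10⁻⁵ × 6.9 × 79,049,881 ≈ 6,098.1 × g
Target RCF = 6,098.1 − 3,140 = 2,958.1 × g
N² = 2,958.1 / (7.7142 × 10⁻⁵) = 38,346,167
N ≈ √38,346,167 ≈ 6,192.4

6190 RPM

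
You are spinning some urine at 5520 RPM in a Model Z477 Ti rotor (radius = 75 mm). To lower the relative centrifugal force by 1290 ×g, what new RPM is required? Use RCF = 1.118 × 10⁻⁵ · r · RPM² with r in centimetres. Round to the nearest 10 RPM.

r = 75 mm = 7.5 cm
Current RCF = 1.118 × 10⁻⁵ × 7.5 × (5520)² = 1.118 × 10⁻⁵ × 7.5 × 30,470,400 ≈ 2,554.9 × g
Target RCF = 2,554.9 − 1,290 = 1,264.9 × g
N² = 1,264.9 / (8.385 × 10⁻⁵) = 15,085,271
N ≈ √15,085,271 ≈ 3,884.0

N₂ ≈ 3880 RPM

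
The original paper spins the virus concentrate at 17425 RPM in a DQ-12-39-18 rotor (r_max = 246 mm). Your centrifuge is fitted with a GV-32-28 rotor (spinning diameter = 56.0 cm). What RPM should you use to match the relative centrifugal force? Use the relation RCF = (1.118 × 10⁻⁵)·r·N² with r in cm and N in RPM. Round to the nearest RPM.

Original rotor: r = 246 mm = 24.6 cm
RCF_original = 1.118 × 10⁻⁵ × 24.6 × (17425)² = 1.118 × 10⁻⁵ × 24.6 × 303,630,625 ≈ 83,506.9 × g
Your rotor: r = 56.0 / 2 = 28 cm
83,506.9 = 1.118 × 10⁻⁵ × 28 × N²
N² = 83,506.9 / (31.304 × 10⁻⁵) = 266,761,117
N ≈ √266,761,117 ≈ 16,332.8

≈ 16333 RPM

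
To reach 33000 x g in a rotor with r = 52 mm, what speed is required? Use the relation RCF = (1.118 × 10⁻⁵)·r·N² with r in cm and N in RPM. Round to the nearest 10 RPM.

≈ 23830 RPM

r = 52 mm = 5.2 cm
33,000 = 1.118 × 10⁻⁵ × 5.2 × N²
N² = 33,000 / (5.8136 × 10⁻⁵) = 567,634,512
N ≈ √567,634,512 ≈ 23,825.1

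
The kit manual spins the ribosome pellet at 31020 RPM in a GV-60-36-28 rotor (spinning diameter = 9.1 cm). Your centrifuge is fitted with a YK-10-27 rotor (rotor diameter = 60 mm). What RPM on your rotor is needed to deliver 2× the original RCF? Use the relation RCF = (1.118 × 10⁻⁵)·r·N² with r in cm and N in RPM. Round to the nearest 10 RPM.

54030 RPM

Original rotor: r = 9.1 / 2 = 4.55 cm
RCF = 1.118 × 10⁻⁵ × r × N²
RCF_original = 1.118 × 10⁻⁵ × 4.55 × (31020)² = 1.118 × 10⁻⁵ × 4.55 × 962,240,400 ≈ 48,948.2 × g
Target RCF = 2 × 48,948.2 ≈ 97,896.4 × g
Your rotor: r = 60 mm / 2 = 30 mm = 3 cm
97,896.4 = 1.118 × 10⁻⁵ × 3 × N²
N² = 97,896.4 / (3.354 × 10⁻⁵) = 2,918,795,468
N ≈ √2,918,795,468 ≈ 54,025.9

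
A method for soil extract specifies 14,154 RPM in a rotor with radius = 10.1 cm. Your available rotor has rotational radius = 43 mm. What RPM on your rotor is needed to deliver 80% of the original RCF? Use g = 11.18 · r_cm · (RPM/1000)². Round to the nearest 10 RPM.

19400 RPM

RCF = 11.18 × r × (N/1000)²
RCF_original = 11.18 × 10.1 × (14.154)² = 11.18 × 10.1 × 200.335716 ≈ 22,621.5 × g
Target RCF = 0.8 × 22,621.5 ≈ 18,097.2 × g
Your rotor: r = 43 mm = 4.3 cm
18,097.2 = 11.18 × 4.3 × (N/1000)²
(N/1000)² = 18,097.2 / 48.074 = 376.4446
N = 1000 × √376.4446 ≈ 19,402.2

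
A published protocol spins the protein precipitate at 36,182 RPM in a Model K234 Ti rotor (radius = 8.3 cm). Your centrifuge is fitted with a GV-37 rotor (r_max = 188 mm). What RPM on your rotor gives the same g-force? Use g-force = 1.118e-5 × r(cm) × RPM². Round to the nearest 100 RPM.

≈ 24000 RPM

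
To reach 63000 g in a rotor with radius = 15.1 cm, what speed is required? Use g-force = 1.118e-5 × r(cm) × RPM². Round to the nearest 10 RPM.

63,000 = 1.118 × 10⁻⁵ × 15.1 × N²
N² = 63,000 / (16.8818 × 10⁻⁵) = 373,182,954
N ≈ √373,182,954 ≈ 19,317.9

19320 RPM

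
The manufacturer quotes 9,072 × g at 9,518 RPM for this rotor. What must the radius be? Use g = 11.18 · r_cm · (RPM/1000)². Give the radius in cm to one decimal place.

RCF = 11.18 × r × (N/1000)²
9072 = 11.18 × r × (9.518)²
r = 9072 / (11.18 × 90.592324) = 9072 / 1012.822 ≈ 8.957 cm

9.0 cm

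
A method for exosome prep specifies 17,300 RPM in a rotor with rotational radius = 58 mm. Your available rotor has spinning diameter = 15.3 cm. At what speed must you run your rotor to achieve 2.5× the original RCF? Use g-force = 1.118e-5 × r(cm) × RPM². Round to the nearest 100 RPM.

≈ 23800 RPM

Original rotor: r = 58 mm = 5.8 cm
RCF = 1.118 × 10⁻⁵ × r × N²
RCF_original = 1.118 × 10⁻⁵ × 5.8 × (17300)² = 1.118 × 10⁻⁵ × 5.8 × 299,290,000 ≈ 19,407.2 × g
Target RCF = 2.5 × 19,407.2 ≈ 48,518 × g
Your rotor: r = 15.3 / 2 = 7.65 cm
48,518 = 1.118 × 10⁻⁵ × 7.65 × N²
N² = 48,518 / (8.5527 × 10⁻⁵) = 567,282,846
N ≈ √567,282,846 ≈ 23,817.7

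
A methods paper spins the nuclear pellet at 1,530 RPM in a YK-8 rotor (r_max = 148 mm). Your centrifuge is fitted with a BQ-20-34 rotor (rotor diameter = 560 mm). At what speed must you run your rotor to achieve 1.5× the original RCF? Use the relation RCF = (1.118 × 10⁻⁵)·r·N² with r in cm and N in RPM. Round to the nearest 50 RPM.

Original rotor: r = 148 mm = 14.8 cm
RCF_original = 1.118 × 10⁻⁵ × 14.8 × (1530)² = 1.118 × 10⁻⁵ × 14.8 × 2,340,900 ≈ 387.3 × g
Target RCF = 1.5 × 387.3 ≈ 581 × g
Your rotor: r = 560 mm / 2 = 280 mm = 28 cm
581 = 1.118 × 10⁻⁵ × 28 × N²
N² = 581 / (31.304 × 10⁻⁵) = 1,855,993
N ≈ √1,855,993 ≈ 1,362.3

≈ 1350 RPM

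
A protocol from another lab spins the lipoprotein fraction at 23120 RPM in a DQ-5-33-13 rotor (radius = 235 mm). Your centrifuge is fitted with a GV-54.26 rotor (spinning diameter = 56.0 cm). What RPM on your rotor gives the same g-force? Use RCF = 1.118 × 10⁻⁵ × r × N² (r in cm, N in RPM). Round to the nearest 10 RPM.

21180 RPM

Original rotor: r = 235 mm = 23.5 cm
RCF_original = 1.118 × 10⁻⁵ × 23.5 × (23120)² = 1.118 × 10⁻⁵ × 23.5 × 534,534,400 ≈ 140,438.2 × g
Your rotor: r = 56.0 / 2 = 28 cm
140,438.2 = 1.118 × 10⁻⁵ × 28 × N²
N² = 140,438.2 / (31.304 × 10⁻⁵) = 448,627,013
N ≈ √448,627,013 ≈ 21,180.8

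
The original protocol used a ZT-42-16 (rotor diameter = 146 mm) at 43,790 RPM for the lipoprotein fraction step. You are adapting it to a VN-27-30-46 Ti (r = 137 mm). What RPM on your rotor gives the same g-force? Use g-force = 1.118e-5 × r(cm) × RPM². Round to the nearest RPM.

31965 RPM

Original rotor: r = 146 mm / 2 = 73 mm = 7.3 cm
RCF_original = 1.118 × 10⁻⁵ × 7.3 × (43790)² = 1.118 × 10⁻⁵ × 7.3 × 1,917,564,100 ≈ 156,500.1 × g
Your rotor: r = 137 mm = 13.7 cm
156,500.1 = 1.118 × 10⁻⁵ × 13.7 × N²
N² = 156,500.1 / (15.3166 × 10⁻⁵) = 1,021,767,886
N ≈ √1,021,767,886 ≈ 31,965.1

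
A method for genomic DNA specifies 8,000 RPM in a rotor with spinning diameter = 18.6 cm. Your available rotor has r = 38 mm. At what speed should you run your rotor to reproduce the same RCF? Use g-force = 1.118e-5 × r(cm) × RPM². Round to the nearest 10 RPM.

Original rotor: r = 18.6 / 2 = 9.3 cm
RCF = 1.118 × 10⁻⁵ × r × N²
RCF_original = 1.118 × 10⁻⁵ × 9.3 × (8000)² = 1.118 × 10⁻⁵ × 9.3 × 64,000,000 ≈ 6,654.3 × g
Your rotor: r = 38 mm = 3.8 cm
6,654.3 = 1.118 × 10⁻⁵ × 3.8 × N²
N² = 6,654.3 / (4.2484 × 10⁻⁵) = 156,630,732
N ≈ √156,630,732 ≈ 12,515.2

12520 RPM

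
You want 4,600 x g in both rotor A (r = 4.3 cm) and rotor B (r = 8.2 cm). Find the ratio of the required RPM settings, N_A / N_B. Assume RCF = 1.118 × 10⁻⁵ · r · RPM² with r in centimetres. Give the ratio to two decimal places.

1.38

At fixed RCF, N ∝ 1/√r, so N_A/N_B = √(r_B/r_A) = √(8.2/4.3) = √1.906977 = 1.3809.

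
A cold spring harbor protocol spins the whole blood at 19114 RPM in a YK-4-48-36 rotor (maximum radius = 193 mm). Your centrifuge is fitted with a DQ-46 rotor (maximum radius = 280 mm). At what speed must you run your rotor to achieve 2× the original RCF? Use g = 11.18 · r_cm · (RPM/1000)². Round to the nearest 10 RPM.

22440 RPM

Original rotor: r = 193 mm = 19.3 cm
RCF_original = 11.18 × 19.3 × (19.114)² = 11.18 × 19.3 × 365.344996 ≈ 78,832 × g
Target RCF = 2 × 78,832 ≈ 157,664 × g
Your rotor: r = 280 mm = 28.0 cm
157,664 = 11.18 × 28 × (N/1000)²
(N/1000)² = 157,664 / 313.04 = 503.6545
N = 1000 × √503.6545 ≈ 22,442.2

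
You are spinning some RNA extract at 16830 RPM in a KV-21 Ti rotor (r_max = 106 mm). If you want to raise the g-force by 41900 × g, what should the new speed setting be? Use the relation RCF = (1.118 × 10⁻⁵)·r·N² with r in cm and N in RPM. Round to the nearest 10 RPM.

r = 106 mm = 10.6 cm
Current RCF = 1.118 × 10⁻⁵ × 10.6 × (16830)² = 1.118 × 10⁻⁵ × 10.6 × 283,248,900 ≈ 33,567.3 × g
Target RCF = 33,567.3 + 41,900 = 75,467.3 × g
N² = 75,467.3 / (11.8508 × 10⁻⁵) = 636,811,861
N ≈ √636,811,861 ≈ 25,235.1

≈ 25240 RPM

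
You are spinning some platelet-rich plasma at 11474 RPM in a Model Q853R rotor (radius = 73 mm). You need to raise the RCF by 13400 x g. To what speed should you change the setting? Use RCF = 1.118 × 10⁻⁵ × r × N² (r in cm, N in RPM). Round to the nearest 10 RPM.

r = 73 mm = 7.3 cm
Current RCF = 1.118 × 10⁻⁵ × 7.3 × (11474)² = 1.118 × 10⁻⁵ × 7.3 × 131,652,676 ≈ 10,744.7 × g
Target RCF = 10,744.7 + 13,400 = 24,144.7 × g
N² = 24,144.7 / (8.1614 × 10⁻⁵) = 295,840,174
N ≈ √295,840,174 ≈ 17,200.0

≈ 17200 RPM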